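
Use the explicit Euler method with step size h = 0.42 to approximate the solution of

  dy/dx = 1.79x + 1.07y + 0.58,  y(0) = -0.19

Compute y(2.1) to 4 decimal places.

Euler: y_{n+1} = y_n + h·f(x_n, y_n).
x=0.000000, y=-0.190000: f=0.376700 → y ← -0.190000 + 0.42·0.376700 = -0.031786
x=0.420000, y=-0.031786: f=1.297789 → y ← -0.031786 + 0.42·1.297789 = 0.513285
x=0.840000, y=0.513285: f=2.632815 → y ← 0.513285 + 0.42·2.632815 = 1.619068
x=1.260000, y=1.619068: f=4.567803 → y ← 1.619068 + 0.42·4.567803 = 3.537545
x=1.680000, y=3.537545: f=7.372373 → y ← 3.537545 + 0.42·7.372373 = 6.633942
y(2.1) ≈ 6.6339

6.6339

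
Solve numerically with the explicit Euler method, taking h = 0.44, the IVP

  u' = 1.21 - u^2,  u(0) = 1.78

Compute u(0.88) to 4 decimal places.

Euler: u_{n+1} = u_n + h·f(s_n, u_n).
s=0.000000, u=1.780000: f=-1.958400 → u ← 1.780000 + 0.44·(-1.958400) = 0.918304
s=0.440000, u=0.918304: f=0.366718 → u ← 0.918304 + 0.44·0.366718 = 1.079660
u(0.88) ≈ 1.0797

1.0797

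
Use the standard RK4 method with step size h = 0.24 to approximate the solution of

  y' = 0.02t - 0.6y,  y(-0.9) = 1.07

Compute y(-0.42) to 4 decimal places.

RK4: k1 = f(t_n, y_n); k2 = f(t_n + h/2, y_n + (h/2)·k1); k3 = f(t_n + h/2, y_n + (h/2)·k2); k4 = f(t_n + h, y_n + h·k3); y_{n+1} = y_n + (h/6)·(k1 + 2k2 + 2k3 + k4).
t=-0.900000, y=1.070000:
  k1 = f(-0.900000, 1.070000) = -0.660000
  k2 = f(-0.780000, 0.990800) = -0.610080
  k3 = f(-0.780000, 0.996790) = -0.613674
  k4 = f(-0.660000, 0.922718) = -0.566831
  y ← 1.070000 + (0.24/6)·(k1 + 2k2 + 2k3 + k4) = 0.923026
t=-0.660000, y=0.923026:
  k1 = f(-0.660000, 0.923026) = -0.567016
  k2 = f(-0.540000, 0.854985) = -0.523791
  k3 = f(-0.540000, 0.860172) = -0.526903
  k4 = f(-0.420000, 0.796570) = -0.486342
  y ← 0.923026 + (0.24/6)·(k1 + 2k2 + 2k3 + k4) = 0.796837
y(-0.42) ≈ 0.7968

0.7968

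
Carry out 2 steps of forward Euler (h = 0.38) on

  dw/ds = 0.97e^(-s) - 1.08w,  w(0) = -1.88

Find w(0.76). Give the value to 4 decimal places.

-0.1841

Euler: w_{n+1} = w_n + h·f(s_n, w_n).
s=0.000000, w=-1.880000: f=3.000400 → w ← -1.880000 + 0.38·3.000400 = -0.739848
s=0.380000, w=-0.739848: f=1.462381 → w ← -0.739848 + 0.38·1.462381 = -0.184143
w(0.76) ≈ -0.1841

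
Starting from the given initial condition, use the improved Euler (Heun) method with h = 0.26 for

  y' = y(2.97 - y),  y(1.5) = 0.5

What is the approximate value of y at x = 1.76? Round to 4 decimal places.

Heun: k1 = f(x_n, y_n); k2 = f(x_n + h, y_n + h·k1); y_{n+1} = y_n + (h/2)·(k1 + k2).
x=1.500000, y=0.500000:
  k1 = f(1.500000, 0.500000) = 1.235000
  k2 = f(1.760000, 0.821100) = 1.764462
  y ← 0.500000 + (0.26/2)·(1.235000 + 1.764462) = 0.889930
y(1.76) ≈ 0.8899

0.8899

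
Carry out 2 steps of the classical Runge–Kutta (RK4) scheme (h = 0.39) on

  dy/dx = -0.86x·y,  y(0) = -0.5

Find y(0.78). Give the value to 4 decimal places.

-0.3849

RK4: k1 = f(x_n, y_n); k2 = f(x_n + h/2, y_n + (h/2)·k1); k3 = f(x_n + h/2, y_n + (h/2)·k2); k4 = f(x_n + h, y_n + h·k3); y_{n+1} = y_n + (h/6)·(k1 + 2k2 + 2k3 + k4).
x=0.000000, y=-0.500000:
  k1 = f(0.000000, -0.500000) = 0.000000
  k2 = f(0.195000, -0.500000) = 0.083850
  k3 = f(0.195000, -0.483649) = 0.081108
  k4 = f(0.390000, -0.468368) = 0.157091
  y ← -0.500000 + (0.39/6)·(k1 + 2k2 + 2k3 + k4) = -0.468345
x=0.390000, y=-0.468345:
  k1 = f(0.390000, -0.468345) = 0.157083
  k2 = f(0.585000, -0.437713) = 0.220214
  k3 = f(0.585000, -0.425403) = 0.214020
  k4 = f(0.780000, -0.384877) = 0.258175
  y ← -0.468345 + (0.39/6)·(k1 + 2k2 + 2k3 + k4) = -0.384902
y(0.78) ≈ -0.3849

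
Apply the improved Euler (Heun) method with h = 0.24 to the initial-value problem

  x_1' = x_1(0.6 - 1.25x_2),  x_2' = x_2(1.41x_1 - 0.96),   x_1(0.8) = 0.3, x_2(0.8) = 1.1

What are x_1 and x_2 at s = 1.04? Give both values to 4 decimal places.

0.2546, 0.9583

Heun on (x_1,x_2): k1 = f(s_n, state_n); k2 = f(s_n + h, state_n + h·k1); state_{n+1} = state_n + (h/2)·(k1 + k2).
0.800000: (0.300000, 1.100000)
  k1 = (-0.232500, -0.590700)
  predictor → (0.244200, 0.958232)
  k2 = (-0.145980, -0.589962)
  → (0.254582, 0.958321)
(x_1(1.04), x_2(1.04)) ≈ (0.2546, 0.9583)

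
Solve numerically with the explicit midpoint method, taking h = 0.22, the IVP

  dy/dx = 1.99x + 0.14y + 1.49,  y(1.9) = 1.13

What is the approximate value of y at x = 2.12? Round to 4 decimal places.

2.3910

Midpoint: k1 = f(x_n, y_n); k2 = f(x_n + h/2, y_n + (h/2)·k1); y_{n+1} = y_n + h·k2.
x=1.900000, y=1.130000:
  k1 = f(1.900000, 1.130000) = 5.429200
  k2 = f(2.010000, 1.727212) = 5.731710
  y ← 1.130000 + 0.22·5.731710 = 2.390976
y(2.12) ≈ 2.3910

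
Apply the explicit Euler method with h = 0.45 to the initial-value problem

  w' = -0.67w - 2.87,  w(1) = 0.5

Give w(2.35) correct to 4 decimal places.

-2.6533

Euler: w_{n+1} = w_n + h·f(t_n, w_n).
t=1.000000, w=0.500000: f=-3.205000 → w ← 0.500000 + 0.45·(-3.205000) = -0.942250
t=1.450000, w=-0.942250: f=-2.238692 → w ← -0.942250 + 0.45·(-2.238692) = -1.949662
t=1.900000, w=-1.949662: f=-1.563727 → w ← -1.949662 + 0.45·(-1.563727) = -2.653339
w(2.35) ≈ -2.6533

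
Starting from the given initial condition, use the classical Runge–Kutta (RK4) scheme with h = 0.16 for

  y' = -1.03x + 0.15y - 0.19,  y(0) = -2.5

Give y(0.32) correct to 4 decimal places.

-2.7388

RK4: k1 = f(x_n, y_n); k2 = f(x_n + h/2, y_n + (h/2)·k1); k3 = f(x_n + h/2, y_n + (h/2)·k2); k4 = f(x_n + h, y_n + h·k3); y_{n+1} = y_n + (h/6)·(k1 + 2k2 + 2k3 + k4).
x=0.000000, y=-2.500000:
  k1 = f(0.000000, -2.500000) = -0.565000
  k2 = f(0.080000, -2.545200) = -0.654180
  k3 = f(0.080000, -2.552334) = -0.655250
  k4 = f(0.160000, -2.604840) = -0.745526
  y ← -2.500000 + (0.16/6)·(k1 + 2k2 + 2k3 + k4) = -2.604784
x=0.160000, y=-2.604784:
  k1 = f(0.160000, -2.604784) = -0.745518
  k2 = f(0.240000, -2.664425) = -0.836864
  k3 = f(0.240000, -2.671733) = -0.837960
  k4 = f(0.320000, -2.738857) = -0.930429
  y ← -2.604784 + (0.16/6)·(k1 + 2k2 + 2k3 + k4) = -2.738799
y(0.32) ≈ -2.7388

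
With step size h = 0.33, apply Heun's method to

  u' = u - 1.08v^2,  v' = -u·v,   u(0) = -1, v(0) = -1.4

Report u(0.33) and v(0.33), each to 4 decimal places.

-2.4668, -2.2542

Heun on (u,v): k1 = f(t_n, state_n); k2 = f(t_n + h, state_n + h·k1); state_{n+1} = state_n + (h/2)·(k1 + k2).
0.000000: (-1.000000, -1.400000)
  k1 = (-3.116800, -1.400000)
  predictor → (-2.028544, -1.862000)
  k2 = (-5.772952, -3.777149)
  → (-2.466809, -2.254230)
(u(0.33), v(0.33)) ≈ (-2.4668, -2.2542)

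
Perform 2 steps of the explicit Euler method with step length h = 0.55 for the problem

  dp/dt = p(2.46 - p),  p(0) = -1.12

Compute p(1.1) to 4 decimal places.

-13.9060

Euler: p_{n+1} = p_n + h·f(t_n, p_n).
t=0.000000, p=-1.120000: f=-4.009600 → p ← -1.120000 + 0.55·(-4.009600) = -3.325280
t=0.550000, p=-3.325280: f=-19.237676 → p ← -3.325280 + 0.55·(-19.237676) = -13.906002
p(1.1) ≈ -13.9060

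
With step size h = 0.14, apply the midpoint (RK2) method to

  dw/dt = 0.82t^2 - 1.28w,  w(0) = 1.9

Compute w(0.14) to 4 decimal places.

Midpoint: k1 = f(t_n, w_n); k2 = f(t_n + h/2, w_n + (h/2)·k1); w_{n+1} = w_n + h·k2.
t=0.000000, w=1.900000:
  k1 = f(0.000000, 1.900000) = -2.432000
  k2 = f(0.070000, 1.729760) = -2.210075
  w ← 1.900000 + 0.14·(-2.210075) = 1.590590
w(0.14) ≈ 1.5906

1.5906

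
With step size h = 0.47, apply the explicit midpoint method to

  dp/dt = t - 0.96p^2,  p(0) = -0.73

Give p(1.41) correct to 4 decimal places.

-1.1456

Midpoint: k1 = f(t_n, p_n); k2 = f(t_n + h/2, p_n + (h/2)·k1); p_{n+1} = p_n + h·k2.
t=0.000000, p=-0.730000:
  k1 = f(0.000000, -0.730000) = -0.511584
  k2 = f(0.235000, -0.850222) = -0.458963
  p ← -0.730000 + 0.47·(-0.458963) = -0.945712
t=0.470000, p=-0.945712:
  k1 = f(0.470000, -0.945712) = -0.388597
  k2 = f(0.705000, -1.037033) = -0.327420
  p ← -0.945712 + 0.47·(-0.327420) = -1.099600
t=0.940000, p=-1.099600:
  k1 = f(0.940000, -1.099600) = -0.220755
  k2 = f(1.175000, -1.151477) = -0.097863
  p ← -1.099600 + 0.47·(-0.097863) = -1.145596
p(1.41) ≈ -1.1456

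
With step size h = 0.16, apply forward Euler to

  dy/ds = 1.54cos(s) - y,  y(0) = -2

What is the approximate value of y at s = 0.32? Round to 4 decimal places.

Euler: y_{n+1} = y_n + h·f(s_n, y_n).
s=0.000000, y=-2.000000: f=3.540000 → y ← -2.000000 + 0.16·3.540000 = -1.433600
s=0.160000, y=-1.433600: f=2.953930 → y ← -1.433600 + 0.16·2.953930 = -0.960971
y(0.32) ≈ -0.9610

-0.9610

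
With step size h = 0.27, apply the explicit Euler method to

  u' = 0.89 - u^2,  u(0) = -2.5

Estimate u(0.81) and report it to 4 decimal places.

Euler: u_{n+1} = u_n + h·f(x_n, u_n).
x=0.000000, u=-2.500000: f=-5.360000 → u ← -2.500000 + 0.27·(-5.360000) = -3.947200
x=0.270000, u=-3.947200: f=-14.690388 → u ← -3.947200 + 0.27·(-14.690388) = -7.913605
x=0.540000, u=-7.913605: f=-61.735140 → u ← -7.913605 + 0.27·(-61.735140) = -24.582092
u(0.81) ≈ -24.5821

-24.5821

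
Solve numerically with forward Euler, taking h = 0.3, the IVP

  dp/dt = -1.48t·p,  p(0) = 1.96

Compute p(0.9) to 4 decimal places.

1.2463

Euler: p_{n+1} = p_n + h·f(t_n, p_n).
t=0.000000, p=1.960000: f=0.000000 → p ← 1.960000 + 0.3·0.000000 = 1.960000
t=0.300000, p=1.960000: f=-0.870240 → p ← 1.960000 + 0.3·(-0.870240) = 1.698928
t=0.600000, p=1.698928: f=-1.508648 → p ← 1.698928 + 0.3·(-1.508648) = 1.246334
p(0.9) ≈ 1.2463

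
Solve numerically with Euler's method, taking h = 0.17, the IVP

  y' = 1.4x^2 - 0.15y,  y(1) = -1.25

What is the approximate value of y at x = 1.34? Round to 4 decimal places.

-0.6293

Euler: y_{n+1} = y_n + h·f(x_n, y_n).
x=1.000000, y=-1.250000: f=1.587500 → y ← -1.250000 + 0.17·1.587500 = -0.980125
x=1.170000, y=-0.980125: f=2.063479 → y ← -0.980125 + 0.17·2.063479 = -0.629334
y(1.34) ≈ -0.6293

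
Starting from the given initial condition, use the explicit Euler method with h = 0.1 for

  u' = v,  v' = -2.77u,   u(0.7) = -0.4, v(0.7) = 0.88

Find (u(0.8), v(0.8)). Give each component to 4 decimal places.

Euler on (u,v): u_{n+1} = u_n + h·u', v_{n+1} = v_n + h·v'.
0.700000: (-0.400000, 0.880000); f=(0.880000, 1.108000) → (-0.312000, 0.990800)
(u(0.8), v(0.8)) ≈ (-0.3120, 0.9908)

-0.3120, 0.9908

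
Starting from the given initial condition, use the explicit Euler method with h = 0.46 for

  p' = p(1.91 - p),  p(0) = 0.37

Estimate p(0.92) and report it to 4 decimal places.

Euler: p_{n+1} = p_n + h·f(x_n, p_n).
x=0.000000, p=0.370000: f=0.569800 → p ← 0.370000 + 0.46·0.569800 = 0.632108
x=0.460000, p=0.632108: f=0.807766 → p ← 0.632108 + 0.46·0.807766 = 1.003680
p(0.92) ≈ 1.0037

1.0037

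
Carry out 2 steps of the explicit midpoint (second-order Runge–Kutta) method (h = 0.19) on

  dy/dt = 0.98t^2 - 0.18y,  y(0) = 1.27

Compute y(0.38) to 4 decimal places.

1.2027

Midpoint: k1 = f(t_n, y_n); k2 = f(t_n + h/2, y_n + (h/2)·k1); y_{n+1} = y_n + h·k2.
t=0.000000, y=1.270000:
  k1 = f(0.000000, 1.270000) = -0.228600
  k2 = f(0.095000, 1.248283) = -0.215846
  y ← 1.270000 + 0.19·(-0.215846) = 1.228989
t=0.190000, y=1.228989:
  k1 = f(0.190000, 1.228989) = -0.185840
  k2 = f(0.285000, 1.211334) = -0.138440
  y ← 1.228989 + 0.19·(-0.138440) = 1.202686
y(0.38) ≈ 1.2027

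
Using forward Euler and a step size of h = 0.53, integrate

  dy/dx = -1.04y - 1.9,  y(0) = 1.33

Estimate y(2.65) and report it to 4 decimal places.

-1.7694

Euler: y_{n+1} = y_n + h·f(x_n, y_n).
x=0.000000, y=1.330000: f=-3.283200 → y ← 1.330000 + 0.53·(-3.283200) = -0.410096
x=0.530000, y=-0.410096: f=-1.473500 → y ← -0.410096 + 0.53·(-1.473500) = -1.191051
x=1.060000, y=-1.191051: f=-0.661307 → y ← -1.191051 + 0.53·(-0.661307) = -1.541544
x=1.590000, y=-1.541544: f=-0.296795 → y ← -1.541544 + 0.53·(-0.296795) = -1.698845
x=2.120000, y=-1.698845: f=-0.133201 → y ← -1.698845 + 0.53·(-0.133201) = -1.769442
y(2.65) ≈ -1.7694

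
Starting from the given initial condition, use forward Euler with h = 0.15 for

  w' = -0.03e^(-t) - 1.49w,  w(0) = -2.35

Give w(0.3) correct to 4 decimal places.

Euler: w_{n+1} = w_n + h·f(t_n, w_n).
t=0.000000, w=-2.350000: f=3.471500 → w ← -2.350000 + 0.15·3.471500 = -1.829275
t=0.150000, w=-1.829275: f=2.699799 → w ← -1.829275 + 0.15·2.699799 = -1.424305
w(0.3) ≈ -1.4243

-1.4243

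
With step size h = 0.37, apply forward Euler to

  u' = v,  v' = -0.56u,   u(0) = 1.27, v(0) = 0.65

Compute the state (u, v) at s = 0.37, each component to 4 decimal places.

1.5105, 0.3869

Euler on (u,v): u_{n+1} = u_n + h·u', v_{n+1} = v_n + h·v'.
0.000000: (1.270000, 0.650000); f=(0.650000, -0.711200) → (1.510500, 0.386856)
(u(0.37), v(0.37)) ≈ (1.5105, 0.3869)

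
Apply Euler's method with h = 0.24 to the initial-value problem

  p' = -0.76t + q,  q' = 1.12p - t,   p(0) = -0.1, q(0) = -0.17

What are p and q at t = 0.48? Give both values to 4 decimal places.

-0.2318, -0.2923

Euler on (p,q): p_{n+1} = p_n + h·p', q_{n+1} = q_n + h·q'.
0.000000: (-0.100000, -0.170000); f=(-0.170000, -0.112000) → (-0.140800, -0.196880)
0.240000: (-0.140800, -0.196880); f=(-0.379280, -0.397696) → (-0.231827, -0.292327)
(p(0.48), q(0.48)) ≈ (-0.2318, -0.2923)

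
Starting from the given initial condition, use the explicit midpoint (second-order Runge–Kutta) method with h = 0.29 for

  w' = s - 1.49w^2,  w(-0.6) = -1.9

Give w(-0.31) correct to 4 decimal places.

-5.3401

Midpoint: k1 = f(s_n, w_n); k2 = f(s_n + h/2, w_n + (h/2)·k1); w_{n+1} = w_n + h·k2.
s=-0.600000, w=-1.900000:
  k1 = f(-0.600000, -1.900000) = -5.978900
  k2 = f(-0.455000, -2.766940) = -11.862380
  w ← -1.900000 + 0.29·(-11.862380) = -5.340090
w(-0.31) ≈ -5.3401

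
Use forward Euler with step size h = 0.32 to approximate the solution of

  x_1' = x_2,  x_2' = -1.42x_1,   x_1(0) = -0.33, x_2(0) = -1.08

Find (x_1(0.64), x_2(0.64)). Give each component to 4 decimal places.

-0.9732, -0.6231

Euler on (x_1,x_2): x_1_{n+1} = x_1_n + h·x_1', x_2_{n+1} = x_2_n + h·x_2'.
0.000000: (-0.330000, -1.080000); f=(-1.080000, 0.468600) → (-0.675600, -0.930048)
0.320000: (-0.675600, -0.930048); f=(-0.930048, 0.959352) → (-0.973215, -0.623055)
(x_1(0.64), x_2(0.64)) ≈ (-0.9732, -0.6231)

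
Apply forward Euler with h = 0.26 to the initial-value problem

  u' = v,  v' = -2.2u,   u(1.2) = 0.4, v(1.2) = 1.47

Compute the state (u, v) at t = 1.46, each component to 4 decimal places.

Euler on (u,v): u_{n+1} = u_n + h·u', v_{n+1} = v_n + h·v'.
1.200000: (0.400000, 1.470000); f=(1.470000, -0.880000) → (0.782200, 1.241200)
(u(1.46), v(1.46)) ≈ (0.7822, 1.2412)

0.7822, 1.2412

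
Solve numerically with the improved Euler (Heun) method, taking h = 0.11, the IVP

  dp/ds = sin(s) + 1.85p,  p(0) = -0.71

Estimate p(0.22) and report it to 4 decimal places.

Heun: k1 = f(s_n, p_n); k2 = f(s_n + h, p_n + h·k1); p_{n+1} = p_n + (h/2)·(k1 + k2).
s=0.000000, p=-0.710000:
  k1 = f(0.000000, -0.710000) = -1.313500
  k2 = f(0.110000, -0.854485) = -1.471019
  p ← -0.710000 + (0.11/2)·(-1.313500 + (-1.471019)) = -0.863149
s=0.110000, p=-0.863149:
  k1 = f(0.110000, -0.863149) = -1.487047
  k2 = f(0.220000, -1.026724) = -1.681209
  p ← -0.863149 + (0.11/2)·(-1.487047 + (-1.681209)) = -1.037403
p(0.22) ≈ -1.0374

-1.0374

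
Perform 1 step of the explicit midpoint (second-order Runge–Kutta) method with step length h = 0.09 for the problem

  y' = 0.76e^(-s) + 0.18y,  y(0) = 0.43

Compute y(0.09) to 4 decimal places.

0.5030

Midpoint: k1 = f(s_n, y_n); k2 = f(s_n + h/2, y_n + (h/2)·k1); y_{n+1} = y_n + h·k2.
s=0.000000, y=0.430000:
  k1 = f(0.000000, 0.430000) = 0.837400
  k2 = f(0.045000, 0.467683) = 0.810741
  y ← 0.430000 + 0.09·0.810741 = 0.502967
y(0.09) ≈ 0.5030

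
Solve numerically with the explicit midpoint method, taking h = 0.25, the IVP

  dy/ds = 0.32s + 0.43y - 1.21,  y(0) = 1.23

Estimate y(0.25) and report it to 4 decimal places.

1.0606

Midpoint: k1 = f(s_n, y_n); k2 = f(s_n + h/2, y_n + (h/2)·k1); y_{n+1} = y_n + h·k2.
s=0.000000, y=1.230000:
  k1 = f(0.000000, 1.230000) = -0.681100
  k2 = f(0.125000, 1.144862) = -0.677709
  y ← 1.230000 + 0.25·(-0.677709) = 1.060573
y(0.25) ≈ 1.0606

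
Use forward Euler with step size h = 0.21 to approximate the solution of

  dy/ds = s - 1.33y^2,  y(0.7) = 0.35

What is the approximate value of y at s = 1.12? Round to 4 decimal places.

Euler: y_{n+1} = y_n + h·f(s_n, y_n).
s=0.700000, y=0.350000: f=0.537075 → y ← 0.350000 + 0.21·0.537075 = 0.462786
s=0.910000, y=0.462786: f=0.625153 → y ← 0.462786 + 0.21·0.625153 = 0.594068
y(1.12) ≈ 0.5941

0.5941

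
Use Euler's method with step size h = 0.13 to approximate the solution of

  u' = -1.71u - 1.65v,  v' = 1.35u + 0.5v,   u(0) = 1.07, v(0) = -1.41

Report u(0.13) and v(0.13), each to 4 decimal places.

Euler on (u,v): u_{n+1} = u_n + h·u', v_{n+1} = v_n + h·v'.
0.000000: (1.070000, -1.410000); f=(0.496800, 0.739500) → (1.134584, -1.313865)
(u(0.13), v(0.13)) ≈ (1.1346, -1.3139)

1.1346, -1.3139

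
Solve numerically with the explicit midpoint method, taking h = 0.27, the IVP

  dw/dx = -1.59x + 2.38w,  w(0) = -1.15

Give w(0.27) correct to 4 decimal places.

Midpoint: k1 = f(x_n, w_n); k2 = f(x_n + h/2, w_n + (h/2)·k1); w_{n+1} = w_n + h·k2.
x=0.000000, w=-1.150000:
  k1 = f(0.000000, -1.150000) = -2.737000
  k2 = f(0.135000, -1.519495) = -3.831048
  w ← -1.150000 + 0.27·(-3.831048) = -2.184383
w(0.27) ≈ -2.1844

-2.1844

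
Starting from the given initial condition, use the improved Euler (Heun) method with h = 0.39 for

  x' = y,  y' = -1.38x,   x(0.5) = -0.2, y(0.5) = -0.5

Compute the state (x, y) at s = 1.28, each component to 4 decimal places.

Heun on (x,y): k1 = f(s_n, state_n); k2 = f(s_n + h, state_n + h·k1); state_{n+1} = state_n + (h/2)·(k1 + k2).
0.500000: (-0.200000, -0.500000)
  k1 = (-0.500000, 0.276000)
  predictor → (-0.395000, -0.392360)
  k2 = (-0.392360, 0.545100)
  → (-0.374010, -0.339886)
0.890000: (-0.374010, -0.339886)
  k1 = (-0.339886, 0.516134)
  predictor → (-0.506566, -0.138593)
  k2 = (-0.138593, 0.699060)
  → (-0.467314, -0.102923)
(x(1.28), y(1.28)) ≈ (-0.4673, -0.1029)

-0.4673, -0.1029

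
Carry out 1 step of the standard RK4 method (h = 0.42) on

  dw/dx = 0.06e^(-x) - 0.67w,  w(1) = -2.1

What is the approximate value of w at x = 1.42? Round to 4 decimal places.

RK4: k1 = f(x_n, w_n); k2 = f(x_n + h/2, w_n + (h/2)·k1); k3 = f(x_n + h/2, w_n + (h/2)·k2); k4 = f(x_n + h, w_n + h·k3); w_{n+1} = w_n + (h/6)·(k1 + 2k2 + 2k3 + k4).
x=1.000000, w=-2.100000:
  k1 = f(1.000000, -2.100000) = 1.429073
  k2 = f(1.210000, -1.799895) = 1.223821
  k3 = f(1.210000, -1.842998) = 1.252700
  k4 = f(1.420000, -1.573866) = 1.068993
  w ← -2.100000 + (0.42/6)·(k1 + 2k2 + 2k3 + k4) = -1.578422
w(1.42) ≈ -1.5784

-1.5784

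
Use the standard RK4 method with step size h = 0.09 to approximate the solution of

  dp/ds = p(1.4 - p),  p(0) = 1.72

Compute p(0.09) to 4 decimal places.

RK4: k1 = f(s_n, p_n); k2 = f(s_n + h/2, p_n + (h/2)·k1); k3 = f(s_n + h/2, p_n + (h/2)·k2); k4 = f(s_n + h, p_n + h·k3); p_{n+1} = p_n + (h/6)·(k1 + 2k2 + 2k3 + k4).
s=0.000000, p=1.720000:
  k1 = f(0.000000, 1.720000) = -0.550400
  k2 = f(0.045000, 1.695232) = -0.500487
  k3 = f(0.045000, 1.697478) = -0.504963
  k4 = f(0.090000, 1.674553) = -0.459754
  p ← 1.720000 + (0.09/6)·(k1 + 2k2 + 2k3 + k4) = 1.674684
p(0.09) ≈ 1.6747

1.6747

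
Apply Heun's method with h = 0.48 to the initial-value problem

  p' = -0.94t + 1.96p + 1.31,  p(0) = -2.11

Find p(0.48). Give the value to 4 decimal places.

Heun: k1 = f(t_n, p_n); k2 = f(t_n + h, p_n + h·k1); p_{n+1} = p_n + (h/2)·(k1 + k2).
t=0.000000, p=-2.110000:
  k1 = f(0.000000, -2.110000) = -2.825600
  k2 = f(0.480000, -3.466288) = -5.935124
  p ← -2.110000 + (0.48/2)·(-2.825600 + (-5.935124)) = -4.212574
p(0.48) ≈ -4.2126

-4.2126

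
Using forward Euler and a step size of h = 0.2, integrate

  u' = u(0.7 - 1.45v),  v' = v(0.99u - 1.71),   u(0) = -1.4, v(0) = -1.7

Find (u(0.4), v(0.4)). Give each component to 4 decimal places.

-3.0355, -0.1329

Euler on (u,v): u_{n+1} = u_n + h·u', v_{n+1} = v_n + h·v'.
0.000000: (-1.400000, -1.700000); f=(-4.431000, 5.263200) → (-2.286200, -0.647360)
0.200000: (-2.286200, -0.647360); f=(-3.746332, 2.572180) → (-3.035466, -0.132924)
(u(0.4), v(0.4)) ≈ (-3.0355, -0.1329)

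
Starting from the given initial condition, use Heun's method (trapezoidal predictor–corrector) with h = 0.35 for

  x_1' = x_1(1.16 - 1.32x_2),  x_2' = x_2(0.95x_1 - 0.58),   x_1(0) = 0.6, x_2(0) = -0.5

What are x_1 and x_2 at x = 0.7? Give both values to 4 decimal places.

2.0920, -0.6975

Heun on (x_1,x_2): k1 = f(x_n, state_n); k2 = f(x_n + h, state_n + h·k1); state_{n+1} = state_n + (h/2)·(k1 + k2).
0.000000: (0.600000, -0.500000)
  k1 = (1.092000, 0.005000)
  predictor → (0.982200, -0.498250)
  k2 = (1.785335, -0.175927)
  → (1.103534, -0.529912)
0.350000: (1.103534, -0.529912)
  k1 = (2.052003, -0.248188)
  predictor → (1.821735, -0.616778)
  k2 = (3.596372, -0.709694)
  → (2.091999, -0.697542)
(x_1(0.7), x_2(0.7)) ≈ (2.0920, -0.6975)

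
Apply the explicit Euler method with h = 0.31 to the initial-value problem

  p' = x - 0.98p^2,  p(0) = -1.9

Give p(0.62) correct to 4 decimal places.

Euler: p_{n+1} = p_n + h·f(x_n, p_n).
x=0.000000, p=-1.900000: f=-3.537800 → p ← -1.900000 + 0.31·(-3.537800) = -2.996718
x=0.310000, p=-2.996718: f=-8.490712 → p ← -2.996718 + 0.31·(-8.490712) = -5.628839
p(0.62) ≈ -5.6288

-5.6288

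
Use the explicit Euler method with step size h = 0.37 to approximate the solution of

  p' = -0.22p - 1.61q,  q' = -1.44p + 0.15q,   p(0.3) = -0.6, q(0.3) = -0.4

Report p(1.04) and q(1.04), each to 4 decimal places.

-0.2263, 0.0585

Euler on (p,q): p_{n+1} = p_n + h·p', q_{n+1} = q_n + h·q'.
0.300000: (-0.600000, -0.400000); f=(0.776000, 0.804000) → (-0.312880, -0.102520)
0.670000: (-0.312880, -0.102520); f=(0.233891, 0.435169) → (-0.226340, 0.058493)
(p(1.04), q(1.04)) ≈ (-0.2263, 0.0585)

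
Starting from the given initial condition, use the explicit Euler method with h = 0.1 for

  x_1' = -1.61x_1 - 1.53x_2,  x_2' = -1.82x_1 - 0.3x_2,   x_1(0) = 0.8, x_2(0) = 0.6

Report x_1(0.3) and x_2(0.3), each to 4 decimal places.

0.3032, 0.2320

Euler on (x_1,x_2): x_1_{n+1} = x_1_n + h·x_1', x_2_{n+1} = x_2_n + h·x_2'.
0.000000: (0.800000, 0.600000); f=(-2.206000, -1.636000) → (0.579400, 0.436400)
0.100000: (0.579400, 0.436400); f=(-1.600526, -1.185428) → (0.419347, 0.317857)
0.200000: (0.419347, 0.317857); f=(-1.161471, -0.858569) → (0.303200, 0.232000)
(x_1(0.3), x_2(0.3)) ≈ (0.3032, 0.2320)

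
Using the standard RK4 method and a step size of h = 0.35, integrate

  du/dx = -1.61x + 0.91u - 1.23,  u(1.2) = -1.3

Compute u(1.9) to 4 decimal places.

RK4: k1 = f(x_n, u_n); k2 = f(x_n + h/2, u_n + (h/2)·k1); k3 = f(x_n + h/2, u_n + (h/2)·k2); k4 = f(x_n + h, u_n + h·k3); u_{n+1} = u_n + (h/6)·(k1 + 2k2 + 2k3 + k4).
x=1.200000, u=-1.300000:
  k1 = f(1.200000, -1.300000) = -4.345000
  k2 = f(1.375000, -2.060375) = -5.318691
  k3 = f(1.375000, -2.230771) = -5.473752
  k4 = f(1.550000, -3.215813) = -6.651890
  u ← -1.300000 + (0.35/6)·(k1 + 2k2 + 2k3 + k4) = -3.200604
x=1.550000, u=-3.200604:
  k1 = f(1.550000, -3.200604) = -6.638049
  k2 = f(1.725000, -4.362262) = -7.976909
  k3 = f(1.725000, -4.596563) = -8.190122
  k4 = f(1.900000, -6.067146) = -9.810103
  u ← -3.200604 + (0.35/6)·(k1 + 2k2 + 2k3 + k4) = -6.046233
u(1.9) ≈ -6.0462

-6.0462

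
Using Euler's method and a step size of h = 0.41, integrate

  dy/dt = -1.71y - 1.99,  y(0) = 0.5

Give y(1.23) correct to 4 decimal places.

-1.1193

Euler: y_{n+1} = y_n + h·f(t_n, y_n).
t=0.000000, y=0.500000: f=-2.845000 → y ← 0.500000 + 0.41·(-2.845000) = -0.666450
t=0.410000, y=-0.666450: f=-0.850371 → y ← -0.666450 + 0.41·(-0.850371) = -1.015102
t=0.820000, y=-1.015102: f=-0.254176 → y ← -1.015102 + 0.41·(-0.254176) = -1.119314
y(1.23) ≈ -1.1193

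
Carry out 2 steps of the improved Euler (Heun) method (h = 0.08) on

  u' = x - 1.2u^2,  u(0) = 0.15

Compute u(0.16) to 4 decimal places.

0.1584

Heun: k1 = f(x_n, u_n); k2 = f(x_n + h, u_n + h·k1); u_{n+1} = u_n + (h/2)·(k1 + k2).
x=0.000000, u=0.150000:
  k1 = f(0.000000, 0.150000) = -0.027000
  k2 = f(0.080000, 0.147840) = 0.053772
  u ← 0.150000 + (0.08/2)·(-0.027000 + 0.053772) = 0.151071
x=0.080000, u=0.151071:
  k1 = f(0.080000, 0.151071) = 0.052613
  k2 = f(0.160000, 0.155280) = 0.131066
  u ← 0.151071 + (0.08/2)·(0.052613 + 0.131066) = 0.158418
u(0.16) ≈ 0.1584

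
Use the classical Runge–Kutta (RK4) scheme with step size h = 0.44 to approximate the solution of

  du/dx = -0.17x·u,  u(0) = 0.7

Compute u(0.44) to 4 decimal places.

RK4: k1 = f(x_n, u_n); k2 = f(x_n + h/2, u_n + (h/2)·k1); k3 = f(x_n + h/2, u_n + (h/2)·k2); k4 = f(x_n + h, u_n + h·k3); u_{n+1} = u_n + (h/6)·(k1 + 2k2 + 2k3 + k4).
x=0.000000, u=0.700000:
  k1 = f(0.000000, 0.700000) = 0.000000
  k2 = f(0.220000, 0.700000) = -0.026180
  k3 = f(0.220000, 0.694240) = -0.025965
  k4 = f(0.440000, 0.688576) = -0.051505
  u ← 0.700000 + (0.44/6)·(k1 + 2k2 + 2k3 + k4) = 0.688575
u(0.44) ≈ 0.6886

0.6886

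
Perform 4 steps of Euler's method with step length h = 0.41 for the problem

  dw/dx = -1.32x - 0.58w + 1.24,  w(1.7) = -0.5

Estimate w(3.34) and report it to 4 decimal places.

Euler: w_{n+1} = w_n + h·f(x_n, w_n).
x=1.700000, w=-0.500000: f=-0.714000 → w ← -0.500000 + 0.41·(-0.714000) = -0.792740
x=2.110000, w=-0.792740: f=-1.085411 → w ← -0.792740 + 0.41·(-1.085411) = -1.237758
x=2.520000, w=-1.237758: f=-1.368500 → w ← -1.237758 + 0.41·(-1.368500) = -1.798843
x=2.930000, w=-1.798843: f=-1.584271 → w ← -1.798843 + 0.41·(-1.584271) = -2.448394
w(3.34) ≈ -2.4484

-2.4484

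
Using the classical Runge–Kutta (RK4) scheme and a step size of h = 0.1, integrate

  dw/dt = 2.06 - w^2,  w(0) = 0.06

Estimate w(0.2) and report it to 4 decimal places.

0.4557

RK4: k1 = f(t_n, w_n); k2 = f(t_n + h/2, w_n + (h/2)·k1); k3 = f(t_n + h/2, w_n + (h/2)·k2); k4 = f(t_n + h, w_n + h·k3); w_{n+1} = w_n + (h/6)·(k1 + 2k2 + 2k3 + k4).
t=0.000000, w=0.060000:
  k1 = f(0.000000, 0.060000) = 2.056400
  k2 = f(0.050000, 0.162820) = 2.033490
  k3 = f(0.050000, 0.161674) = 2.033861
  k4 = f(0.100000, 0.263386) = 1.990628
  w ← 0.060000 + (0.1/6)·(k1 + 2k2 + 2k3 + k4) = 0.263029
t=0.100000, w=0.263029:
  k1 = f(0.100000, 0.263029) = 1.990816
  k2 = f(0.150000, 0.362570) = 1.928543
  k3 = f(0.150000, 0.359456) = 1.930791
  k4 = f(0.200000, 0.456108) = 1.851966
  w ← 0.263029 + (0.1/6)·(k1 + 2k2 + 2k3 + k4) = 0.455720
w(0.2) ≈ 0.4557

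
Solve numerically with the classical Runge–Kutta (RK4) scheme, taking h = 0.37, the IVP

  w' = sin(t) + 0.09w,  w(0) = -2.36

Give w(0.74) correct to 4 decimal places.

RK4: k1 = f(t_n, w_n); k2 = f(t_n + h/2, w_n + (h/2)·k1); k3 = f(t_n + h/2, w_n + (h/2)·k2); k4 = f(t_n + h, w_n + h·k3); w_{n+1} = w_n + (h/6)·(k1 + 2k2 + 2k3 + k4).
t=0.000000, w=-2.360000:
  k1 = f(0.000000, -2.360000) = -0.212400
  k2 = f(0.185000, -2.399294) = -0.031990
  k3 = f(0.185000, -2.365918) = -0.028986
  k4 = f(0.370000, -2.370725) = 0.148250
  w ← -2.360000 + (0.37/6)·(k1 + 2k2 + 2k3 + k4) = -2.371476
t=0.370000, w=-2.371476:
  k1 = f(0.370000, -2.371476) = 0.148183
  k2 = f(0.555000, -2.344063) = 0.315978
  k3 = f(0.555000, -2.313020) = 0.318771
  k4 = f(0.740000, -2.253531) = 0.471470
  w ← -2.371476 + (0.37/6)·(k1 + 2k2 + 2k3 + k4) = -2.254979
w(0.74) ≈ -2.2550

-2.2550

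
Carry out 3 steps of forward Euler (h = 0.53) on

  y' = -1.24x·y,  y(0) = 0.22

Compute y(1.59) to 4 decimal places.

0.0435

Euler: y_{n+1} = y_n + h·f(x_n, y_n).
x=0.000000, y=0.220000: f=0.000000 → y ← 0.220000 + 0.53·0.000000 = 0.220000
x=0.530000, y=0.220000: f=-0.144584 → y ← 0.220000 + 0.53·(-0.144584) = 0.143370
x=1.060000, y=0.143370: f=-0.188446 → y ← 0.143370 + 0.53·(-0.188446) = 0.043494
y(1.59) ≈ 0.0435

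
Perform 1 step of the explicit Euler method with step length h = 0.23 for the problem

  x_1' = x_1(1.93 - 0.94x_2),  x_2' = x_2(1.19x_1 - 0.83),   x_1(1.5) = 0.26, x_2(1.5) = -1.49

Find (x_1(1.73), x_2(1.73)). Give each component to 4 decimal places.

0.4592, -1.3116

Euler on (x_1,x_2): x_1_{n+1} = x_1_n + h·x_1', x_2_{n+1} = x_2_n + h·x_2'.
1.500000: (0.260000, -1.490000); f=(0.865956, 0.775694) → (0.459170, -1.311590)
(x_1(1.73), x_2(1.73)) ≈ (0.4592, -1.3116)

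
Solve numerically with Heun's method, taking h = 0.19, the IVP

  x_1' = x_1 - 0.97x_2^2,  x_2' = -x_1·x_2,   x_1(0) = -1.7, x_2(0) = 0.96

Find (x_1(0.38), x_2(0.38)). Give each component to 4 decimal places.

Heun on (x_1,x_2): k1 = f(t_n, state_n); k2 = f(t_n + h, state_n + h·k1); state_{n+1} = state_n + (h/2)·(k1 + k2).
0.000000: (-1.700000, 0.960000)
  k1 = (-2.593952, 1.632000)
  predictor → (-2.192851, 1.270080)
  k2 = (-3.757561, 2.785096)
  → (-2.303394, 1.379624)
0.190000: (-2.303394, 1.379624)
  k1 = (-4.149656, 3.177818)
  predictor → (-3.091828, 1.983409)
  k2 = (-6.907724, 6.132361)
  → (-3.353845, 2.264091)
(x_1(0.38), x_2(0.38)) ≈ (-3.3538, 2.2641)

-3.3538, 2.2641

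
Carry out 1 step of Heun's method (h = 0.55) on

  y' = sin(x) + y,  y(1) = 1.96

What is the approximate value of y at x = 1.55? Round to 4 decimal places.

Heun: k1 = f(x_n, y_n); k2 = f(x_n + h, y_n + h·k1); y_{n+1} = y_n + (h/2)·(k1 + k2).
x=1.000000, y=1.960000:
  k1 = f(1.000000, 1.960000) = 2.801471
  k2 = f(1.550000, 3.500809) = 4.500593
  y ← 1.960000 + (0.55/2)·(2.801471 + 4.500593) = 3.968068
y(1.55) ≈ 3.9681

3.9681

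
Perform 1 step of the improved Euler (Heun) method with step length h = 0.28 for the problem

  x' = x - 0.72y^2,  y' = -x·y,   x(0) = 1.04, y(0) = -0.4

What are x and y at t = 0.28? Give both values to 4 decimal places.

1.3432, -0.2902

Heun on (x,y): k1 = f(t_n, state_n); k2 = f(t_n + h, state_n + h·k1); state_{n+1} = state_n + (h/2)·(k1 + k2).
0.000000: (1.040000, -0.400000)
  k1 = (0.924800, 0.416000)
  predictor → (1.298944, -0.283520)
  k2 = (1.241068, 0.368277)
  → (1.343221, -0.290201)
(x(0.28), y(0.28)) ≈ (1.3432, -0.2902)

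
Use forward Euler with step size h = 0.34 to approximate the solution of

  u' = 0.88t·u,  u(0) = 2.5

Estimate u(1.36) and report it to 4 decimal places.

Euler: u_{n+1} = u_n + h·f(t_n, u_n).
t=0.000000, u=2.500000: f=0.000000 → u ← 2.500000 + 0.34·0.000000 = 2.500000
t=0.340000, u=2.500000: f=0.748000 → u ← 2.500000 + 0.34·0.748000 = 2.754320
t=0.680000, u=2.754320: f=1.648185 → u ← 2.754320 + 0.34·1.648185 = 3.314703
t=1.020000, u=3.314703: f=2.975277 → u ← 3.314703 + 0.34·2.975277 = 4.326297
u(1.36) ≈ 4.3263

4.3263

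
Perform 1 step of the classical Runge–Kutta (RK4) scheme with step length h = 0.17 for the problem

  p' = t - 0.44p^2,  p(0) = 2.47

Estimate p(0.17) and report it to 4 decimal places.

RK4: k1 = f(t_n, p_n); k2 = f(t_n + h/2, p_n + (h/2)·k1); k3 = f(t_n + h/2, p_n + (h/2)·k2); k4 = f(t_n + h, p_n + h·k3); p_{n+1} = p_n + (h/6)·(k1 + 2k2 + 2k3 + k4).
t=0.000000, p=2.470000:
  k1 = f(0.000000, 2.470000) = -2.684396
  k2 = f(0.085000, 2.241826) = -2.126346
  k3 = f(0.085000, 2.289261) = -2.220914
  k4 = f(0.170000, 2.092445) = -1.756463
  p ← 2.470000 + (0.17/6)·(k1 + 2k2 + 2k3 + k4) = 2.097831
p(0.17) ≈ 2.0978

2.0978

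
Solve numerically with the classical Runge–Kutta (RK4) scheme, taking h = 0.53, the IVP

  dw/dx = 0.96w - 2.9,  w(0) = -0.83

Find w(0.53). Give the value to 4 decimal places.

RK4: k1 = f(x_n, w_n); k2 = f(x_n + h/2, w_n + (h/2)·k1); k3 = f(x_n + h/2, w_n + (h/2)·k2); k4 = f(x_n + h, w_n + h·k3); w_{n+1} = w_n + (h/6)·(k1 + 2k2 + 2k3 + k4).
x=0.000000, w=-0.830000:
  k1 = f(0.000000, -0.830000) = -3.696800
  k2 = f(0.265000, -1.809652) = -4.637266
  k3 = f(0.265000, -2.058875) = -4.876520
  k4 = f(0.530000, -3.414556) = -6.177974
  w ← -0.830000 + (0.53/6)·(k1 + 2k2 + 2k3 + k4) = -3.383041
w(0.53) ≈ -3.3830

-3.3830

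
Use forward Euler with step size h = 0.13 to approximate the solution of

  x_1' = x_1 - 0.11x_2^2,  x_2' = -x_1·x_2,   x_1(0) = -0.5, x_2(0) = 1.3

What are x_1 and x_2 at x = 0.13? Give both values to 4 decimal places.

-0.5892, 1.3845

Euler on (x_1,x_2): x_1_{n+1} = x_1_n + h·x_1', x_2_{n+1} = x_2_n + h·x_2'.
0.000000: (-0.500000, 1.300000); f=(-0.685900, 0.650000) → (-0.589167, 1.384500)
(x_1(0.13), x_2(0.13)) ≈ (-0.5892, 1.3845)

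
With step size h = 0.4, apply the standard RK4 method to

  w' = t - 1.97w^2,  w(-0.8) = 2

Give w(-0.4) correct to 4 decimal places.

0.1978

RK4: k1 = f(t_n, w_n); k2 = f(t_n + h/2, w_n + (h/2)·k1); k3 = f(t_n + h/2, w_n + (h/2)·k2); k4 = f(t_n + h, w_n + h·k3); w_{n+1} = w_n + (h/6)·(k1 + 2k2 + 2k3 + k4).
t=-0.800000, w=2.000000:
  k1 = f(-0.800000, 2.000000) = -8.680000
  k2 = f(-0.600000, 0.264000) = -0.737301
  k3 = f(-0.600000, 1.852540) = -7.360850
  k4 = f(-0.400000, -0.944340) = -2.156803
  w ← 2.000000 + (0.4/6)·(k1 + 2k2 + 2k3 + k4) = 0.197793
w(-0.4) ≈ 0.1978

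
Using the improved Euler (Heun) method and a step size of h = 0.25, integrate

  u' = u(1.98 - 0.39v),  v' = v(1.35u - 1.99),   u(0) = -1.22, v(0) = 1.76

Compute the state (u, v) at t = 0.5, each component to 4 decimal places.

Heun on (u,v): k1 = f(t_n, state_n); k2 = f(t_n + h, state_n + h·k1); state_{n+1} = state_n + (h/2)·(k1 + k2).
0.000000: (-1.220000, 1.760000)
  k1 = (-1.578192, -6.401120)
  predictor → (-1.614548, 0.159720)
  k2 = (-3.096234, -0.665975)
  → (-1.804303, 0.876613)
0.250000: (-1.804303, 0.876613)
  k1 = (-2.955667, -3.879723)
  predictor → (-2.543220, -0.093318)
  k2 = (-5.128133, 0.506093)
  → (-2.814778, 0.454909)
(u(0.5), v(0.5)) ≈ (-2.8148, 0.4549)

-2.8148, 0.4549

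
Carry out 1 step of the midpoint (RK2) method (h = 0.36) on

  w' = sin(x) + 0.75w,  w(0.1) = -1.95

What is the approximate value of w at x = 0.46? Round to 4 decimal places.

Midpoint: k1 = f(x_n, w_n); k2 = f(x_n + h/2, w_n + (h/2)·k1); w_{n+1} = w_n + h·k2.
x=0.100000, w=-1.950000:
  k1 = f(0.100000, -1.950000) = -1.362667
  k2 = f(0.280000, -2.195280) = -1.370104
  w ← -1.950000 + 0.36·(-1.370104) = -2.443238
w(0.46) ≈ -2.4432

-2.4432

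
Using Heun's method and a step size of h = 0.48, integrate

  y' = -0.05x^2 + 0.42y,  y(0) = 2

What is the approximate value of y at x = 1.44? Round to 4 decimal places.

3.5890

Heun: k1 = f(x_n, y_n); k2 = f(x_n + h, y_n + h·k1); y_{n+1} = y_n + (h/2)·(k1 + k2).
x=0.000000, y=2.000000:
  k1 = f(0.000000, 2.000000) = 0.840000
  k2 = f(0.480000, 2.403200) = 0.997824
  y ← 2.000000 + (0.48/2)·(0.840000 + 0.997824) = 2.441078
x=0.480000, y=2.441078:
  k1 = f(0.480000, 2.441078) = 1.013733
  k2 = f(0.960000, 2.927669) = 1.183541
  y ← 2.441078 + (0.48/2)·(1.013733 + 1.183541) = 2.968423
x=0.960000, y=2.968423:
  k1 = f(0.960000, 2.968423) = 1.200658
  k2 = f(1.440000, 3.544739) = 1.385110
  y ← 2.968423 + (0.48/2)·(1.200658 + 1.385110) = 3.589008
y(1.44) ≈ 3.5890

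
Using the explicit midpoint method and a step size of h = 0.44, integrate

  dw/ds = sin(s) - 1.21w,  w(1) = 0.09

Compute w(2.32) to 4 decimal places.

Midpoint: k1 = f(s_n, w_n); k2 = f(s_n + h/2, w_n + (h/2)·k1); w_{n+1} = w_n + h·k2.
s=1.000000, w=0.090000:
  k1 = f(1.000000, 0.090000) = 0.732571
  k2 = f(1.220000, 0.251166) = 0.635189
  w ← 0.090000 + 0.44·0.635189 = 0.369483
s=1.440000, w=0.369483:
  k1 = f(1.440000, 0.369483) = 0.544384
  k2 = f(1.660000, 0.489248) = 0.404034
  w ← 0.369483 + 0.44·0.404034 = 0.547258
s=1.880000, w=0.547258:
  k1 = f(1.880000, 0.547258) = 0.290394
  k2 = f(2.100000, 0.611145) = 0.123724
  w ← 0.547258 + 0.44·0.123724 = 0.601697
w(2.32) ≈ 0.6017

0.6017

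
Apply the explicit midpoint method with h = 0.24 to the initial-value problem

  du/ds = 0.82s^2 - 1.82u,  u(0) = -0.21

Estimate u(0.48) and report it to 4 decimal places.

-0.0662

Midpoint: k1 = f(s_n, u_n); k2 = f(s_n + h/2, u_n + (h/2)·k1); u_{n+1} = u_n + h·k2.
s=0.000000, u=-0.210000:
  k1 = f(0.000000, -0.210000) = 0.382200
  k2 = f(0.120000, -0.164136) = 0.310536
  u ← -0.210000 + 0.24·0.310536 = -0.135471
s=0.240000, u=-0.135471:
  k1 = f(0.240000, -0.135471) = 0.293790
  k2 = f(0.360000, -0.100217) = 0.288666
  u ← -0.135471 + 0.24·0.288666 = -0.066192
u(0.48) ≈ -0.0662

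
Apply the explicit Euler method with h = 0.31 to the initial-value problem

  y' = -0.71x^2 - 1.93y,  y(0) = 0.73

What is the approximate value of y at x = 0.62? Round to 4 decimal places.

0.0966

Euler: y_{n+1} = y_n + h·f(x_n, y_n).
x=0.000000, y=0.730000: f=-1.408900 → y ← 0.730000 + 0.31·(-1.408900) = 0.293241
x=0.310000, y=0.293241: f=-0.634186 → y ← 0.293241 + 0.31·(-0.634186) = 0.096643
y(0.62) ≈ 0.0966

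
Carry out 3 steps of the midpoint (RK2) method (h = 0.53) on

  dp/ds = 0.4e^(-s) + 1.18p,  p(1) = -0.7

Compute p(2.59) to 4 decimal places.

-3.8280

Midpoint: k1 = f(s_n, p_n); k2 = f(s_n + h/2, p_n + (h/2)·k1); p_{n+1} = p_n + h·k2.
s=1.000000, p=-0.700000:
  k1 = f(1.000000, -0.700000) = -0.678848
  k2 = f(1.265000, -0.879895) = -0.925380
  p ← -0.700000 + 0.53·(-0.925380) = -1.190451
s=1.530000, p=-1.190451:
  k1 = f(1.530000, -1.190451) = -1.318118
  k2 = f(1.795000, -1.539753) = -1.750457
  p ← -1.190451 + 0.53·(-1.750457) = -2.118194
s=2.060000, p=-2.118194:
  k1 = f(2.060000, -2.118194) = -2.448487
  k2 = f(2.325000, -2.767043) = -3.225997
  p ← -2.118194 + 0.53·(-3.225997) = -3.827972
p(2.59) ≈ -3.8280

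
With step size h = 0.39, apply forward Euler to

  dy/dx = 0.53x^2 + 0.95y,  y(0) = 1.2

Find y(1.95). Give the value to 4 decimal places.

Euler: y_{n+1} = y_n + h·f(x_n, y_n).
x=0.000000, y=1.200000: f=1.140000 → y ← 1.200000 + 0.39·1.140000 = 1.644600
x=0.390000, y=1.644600: f=1.642983 → y ← 1.644600 + 0.39·1.642983 = 2.285363
x=0.780000, y=2.285363: f=2.493547 → y ← 2.285363 + 0.39·2.493547 = 3.257847
x=1.170000, y=3.257847: f=3.820471 → y ← 3.257847 + 0.39·3.820471 = 4.747831
x=1.560000, y=4.747831: f=5.800247 → y ← 4.747831 + 0.39·5.800247 = 7.009927
y(1.95) ≈ 7.0099

7.0099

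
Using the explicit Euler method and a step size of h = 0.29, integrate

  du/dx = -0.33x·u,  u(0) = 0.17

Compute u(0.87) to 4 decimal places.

Euler: u_{n+1} = u_n + h·f(x_n, u_n).
x=0.000000, u=0.170000: f=0.000000 → u ← 0.170000 + 0.29·0.000000 = 0.170000
x=0.290000, u=0.170000: f=-0.016269 → u ← 0.170000 + 0.29·(-0.016269) = 0.165282
x=0.580000, u=0.165282: f=-0.031635 → u ← 0.165282 + 0.29·(-0.031635) = 0.156108
u(0.87) ≈ 0.1561

0.1561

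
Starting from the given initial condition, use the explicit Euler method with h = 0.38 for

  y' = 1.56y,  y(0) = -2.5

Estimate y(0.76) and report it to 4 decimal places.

-6.3425

Euler: y_{n+1} = y_n + h·f(s_n, y_n).
s=0.000000, y=-2.500000: f=-3.900000 → y ← -2.500000 + 0.38·(-3.900000) = -3.982000
s=0.380000, y=-3.982000: f=-6.211920 → y ← -3.982000 + 0.38·(-6.211920) = -6.342530
y(0.76) ≈ -6.3425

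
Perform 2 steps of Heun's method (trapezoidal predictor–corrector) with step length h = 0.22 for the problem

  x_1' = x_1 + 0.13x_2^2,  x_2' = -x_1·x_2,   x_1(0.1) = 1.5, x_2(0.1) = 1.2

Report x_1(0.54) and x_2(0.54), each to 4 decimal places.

2.3804, 0.5364

Heun on (x_1,x_2): k1 = f(s_n, state_n); k2 = f(s_n + h, state_n + h·k1); state_{n+1} = state_n + (h/2)·(k1 + k2).
0.100000: (1.500000, 1.200000)
  k1 = (1.687200, -1.800000)
  predictor → (1.871184, 0.804000)
  k2 = (1.955218, -1.504432)
  → (1.900666, 0.836512)
0.320000: (1.900666, 0.836512)
  k1 = (1.991634, -1.589931)
  predictor → (2.338825, 0.486728)
  k2 = (2.369623, -1.138371)
  → (2.380404, 0.536399)
(x_1(0.54), x_2(0.54)) ≈ (2.3804, 0.5364)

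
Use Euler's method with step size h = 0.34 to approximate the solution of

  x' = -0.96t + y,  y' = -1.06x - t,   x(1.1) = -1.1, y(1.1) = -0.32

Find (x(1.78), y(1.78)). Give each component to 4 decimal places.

Euler on (x,y): x_{n+1} = x_n + h·x', y_{n+1} = y_n + h·y'.
1.100000: (-1.100000, -0.320000); f=(-1.376000, 0.066000) → (-1.567840, -0.297560)
1.440000: (-1.567840, -0.297560); f=(-1.679960, 0.221910) → (-2.139026, -0.222110)
(x(1.78), y(1.78)) ≈ (-2.1390, -0.2221)

-2.1390, -0.2221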